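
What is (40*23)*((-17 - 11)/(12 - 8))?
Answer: -6440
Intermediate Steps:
(40*23)*((-17 - 11)/(12 - 8)) = 920*(-28/4) = 920*(-28*¼) = 920*(-7) = -6440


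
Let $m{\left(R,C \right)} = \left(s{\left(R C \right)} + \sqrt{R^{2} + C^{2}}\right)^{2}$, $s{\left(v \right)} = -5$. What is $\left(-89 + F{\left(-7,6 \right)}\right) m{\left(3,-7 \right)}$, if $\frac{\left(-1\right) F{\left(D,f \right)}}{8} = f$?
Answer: $-11371 + 1370 \sqrt{58} \approx -937.39$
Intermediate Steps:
$F{\left(D,f \right)} = - 8 f$
$m{\left(R,C \right)} = \left(-5 + \sqrt{C^{2} + R^{2}}\right)^{2}$ ($m{\left(R,C \right)} = \left(-5 + \sqrt{R^{2} + C^{2}}\right)^{2} = \left(-5 + \sqrt{C^{2} + R^{2}}\right)^{2}$)
$\left(-89 + F{\left(-7,6 \right)}\right) m{\left(3,-7 \right)} = \left(-89 - 48\right) \left(-5 + \sqrt{\left(-7\right)^{2} + 3^{2}}\right)^{2} = \left(-89 - 48\right) \left(-5 + \sqrt{49 + 9}\right)^{2} = - 137 \left(-5 + \sqrt{58}\right)^{2}$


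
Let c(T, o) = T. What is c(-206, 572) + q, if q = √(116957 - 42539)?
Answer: -206 + √74418 ≈ 66.797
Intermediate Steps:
q = √74418 ≈ 272.80
c(-206, 572) + q = -206 + √74418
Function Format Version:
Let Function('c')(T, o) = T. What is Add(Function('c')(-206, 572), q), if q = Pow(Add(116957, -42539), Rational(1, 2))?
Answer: Add(-206, Pow(74418, Rational(1, 2))) ≈ 66.797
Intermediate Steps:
q = Pow(74418, Rational(1, 2)) ≈ 272.80
Add(Function('c')(-206, 572), q) = Add(-206, Pow(74418, Rational(1, 2)))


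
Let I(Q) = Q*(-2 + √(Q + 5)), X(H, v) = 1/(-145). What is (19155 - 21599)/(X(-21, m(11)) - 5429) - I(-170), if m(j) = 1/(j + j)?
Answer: -133647830/393603 + 170*I*√165 ≈ -339.55 + 2183.7*I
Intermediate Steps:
m(j) = 1/(2*j)
X(H, v) = -1/145
I(Q) = Q*(-2 + √(5 + Q))
(19155 - 21599)/(X(-21, m(11)) - 5429) - I(-170) = (19155 - 21599)/(-1/145 - 5429) - (-170)*(-2 + √(5 - 170)) = -2444/(-787206/145) - (-170)*(-2 + √(-165)) = -2444*(-145/787206) - (-170)*(-2 + I*√165) = 177190/393603 - (340 - 170*I*√165) = 177190/393603 + (-340 + 170*I*√165) = -133647830/393603 + 170*I*√165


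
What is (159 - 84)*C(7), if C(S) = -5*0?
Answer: 0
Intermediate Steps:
C(S) = 0
(159 - 84)*C(7) = (159 - 84)*0 = 75*0 = 0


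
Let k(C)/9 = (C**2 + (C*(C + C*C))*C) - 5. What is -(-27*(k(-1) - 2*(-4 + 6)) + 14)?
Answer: -1094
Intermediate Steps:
k(C) = -45 + 9*C**2 + 9*C**2*(C + C**2) (k(C) = 9*((C**2 + (C*(C + C*C))*C) - 5) = 9*((C**2 + (C*(C + C**2))*C) - 5) = 9*((C**2 + C**2*(C + C**2)) - 5) = 9*(-5 + C**2 + C**2*(C + C**2)) = -45 + 9*C**2 + 9*C**2*(C + C**2))
-(-27*(k(-1) - 2*(-4 + 6)) + 14) = -(-27*((-45 + 9*(-1)**2 + 9*(-1)**3 + 9*(-1)**4) - 2*(-4 + 6)) + 14) = -(-27*((-45 + 9*1 + 9*(-1) + 9*1) - 2*2) + 14) = -(-27*((-45 + 9 - 9 + 9) - 4) + 14) = -(-27*(-36 - 4) + 14) = -(-27*(-40) + 14) = -(1080 + 14) = -1*1094 = -1094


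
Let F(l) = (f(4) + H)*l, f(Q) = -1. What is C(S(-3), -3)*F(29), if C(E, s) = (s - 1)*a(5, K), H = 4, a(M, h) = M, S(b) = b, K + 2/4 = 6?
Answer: -1740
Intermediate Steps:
K = 11/2 (K = -1/2 + 6 = 11/2 ≈ 5.5000)
C(E, s) = -5 + 5*s (C(E, s) = (s - 1)*5 = (-1 + s)*5 = -5 + 5*s)
F(l) = 3*l (F(l) = (-1 + 4)*l = 3*l)
C(S(-3), -3)*F(29) = (-5 + 5*(-3))*(3*29) = (-5 - 15)*87 = -20*87 = -1740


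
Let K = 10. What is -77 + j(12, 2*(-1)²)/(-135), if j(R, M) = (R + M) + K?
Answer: -3473/45 ≈ -77.178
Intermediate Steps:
j(R, M) = 10 + M + R (j(R, M) = (R + M) + 10 = (M + R) + 10 = 10 + M + R)
-77 + j(12, 2*(-1)²)/(-135) = -77 + (10 + 2*(-1)² + 12)/(-135) = -77 + (10 + 2*1 + 12)*(-1/135) = -77 + (10 + 2 + 12)*(-1/135) = -77 + 24*(-1/135) = -77 - 8/45 = -3473/45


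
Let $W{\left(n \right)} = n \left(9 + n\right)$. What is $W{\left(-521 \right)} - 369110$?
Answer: $-102358$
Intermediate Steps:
$W{\left(-521 \right)} - 369110 = - 521 \left(9 - 521\right) - 369110 = \left(-521\right) \left(-512\right) - 369110 = 266752 - 369110 = -102358$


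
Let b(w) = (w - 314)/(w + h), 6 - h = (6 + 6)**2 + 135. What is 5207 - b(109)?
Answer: 20823/4 ≈ 5205.8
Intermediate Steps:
h = -273 (h = 6 - ((6 + 6)**2 + 135) = 6 - (12**2 + 135) = 6 - (144 + 135) = 6 - 1*279 = 6 - 279 = -273)
b(w) = (-314 + w)/(-273 + w) (b(w) = (w - 314)/(w - 273) = (-314 + w)/(-273 + w))
5207 - b(109) = 5207 - (-314 + 109)/(-273 + 109) = 5207 - (-205)/(-164) = 5207 - (-1)*(-205)/164 = 5207 - 1*5/4 = 5207 - 5/4 = 20823/4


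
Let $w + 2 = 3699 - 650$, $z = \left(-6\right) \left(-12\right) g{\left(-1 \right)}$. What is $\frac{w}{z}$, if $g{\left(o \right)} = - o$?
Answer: $\frac{3047}{72} \approx 42.319$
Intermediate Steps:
$z = 72$ ($z = \left(-6\right) \left(-12\right) \left(\left(-1\right) \left(-1\right)\right) = 72 \cdot 1 = 72$)
$w = 3047$ ($w = -2 + \left(3699 - 650\right) = -2 + 3049 = 3047$)
$\frac{w}{z} = \frac{3047}{72}$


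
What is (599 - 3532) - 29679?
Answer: -32612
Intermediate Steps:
(599 - 3532) - 29679 = -2933 - 29679 = -32612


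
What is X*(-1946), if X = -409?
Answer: 795914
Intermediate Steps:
X*(-1946) = -409*(-1946) = 795914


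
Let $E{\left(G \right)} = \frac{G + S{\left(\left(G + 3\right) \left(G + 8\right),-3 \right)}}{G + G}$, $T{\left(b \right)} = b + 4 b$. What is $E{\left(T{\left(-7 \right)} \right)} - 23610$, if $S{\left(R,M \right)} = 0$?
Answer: $- \frac{47219}{2} \approx -23610.0$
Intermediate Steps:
$T{\left(b \right)} = 5 b$
$E{\left(G \right)} = \frac{1}{2}$ ($E{\left(G \right)} = \frac{G + 0}{G + G} = \frac{G}{2 G} = G \frac{1}{2 G} = \frac{1}{2}$)
$E{\left(T{\left(-7 \right)} \right)} - 23610 = \frac{1}{2} - 23610 = - \frac{47219}{2}$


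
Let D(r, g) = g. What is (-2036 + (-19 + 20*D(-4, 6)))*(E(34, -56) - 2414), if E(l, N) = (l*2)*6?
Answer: 3881610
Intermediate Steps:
E(l, N) = 12*l (E(l, N) = (2*l)*6 = 12*l)
(-2036 + (-19 + 20*D(-4, 6)))*(E(34, -56) - 2414) = (-2036 + (-19 + 20*6))*(12*34 - 2414) = (-2036 + (-19 + 120))*(408 - 2414) = (-2036 + 101)*(-2006) = -1935*(-2006) = 3881610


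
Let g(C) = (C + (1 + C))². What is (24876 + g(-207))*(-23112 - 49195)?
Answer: -14132041615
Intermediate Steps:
g(C) = (1 + 2*C)²
(24876 + g(-207))*(-23112 - 49195) = (24876 + (1 + 2*(-207))²)*(-23112 - 49195) = (24876 + (1 - 414)²)*(-72307) = (24876 + (-413)²)*(-72307) = (24876 + 170569)*(-72307) = 195445*(-72307) = -14132041615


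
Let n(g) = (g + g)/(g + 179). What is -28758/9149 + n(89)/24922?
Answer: -96037907123/30553524652 ≈ -3.1433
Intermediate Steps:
n(g) = 2*g/(179 + g) (n(g) = (2*g)/(179 + g) = 2*g/(179 + g))
-28758/9149 + n(89)/24922 = -28758/9149 + (2*89/(179 + 89))/24922 = -28758*1/9149 + (2*89/268)*(1/24922) = -28758/9149 + (2*89*(1/268))*(1/24922) = -28758/9149 + (89/134)*(1/24922) = -28758/9149 + 89/3339548 = -96037907123/30553524652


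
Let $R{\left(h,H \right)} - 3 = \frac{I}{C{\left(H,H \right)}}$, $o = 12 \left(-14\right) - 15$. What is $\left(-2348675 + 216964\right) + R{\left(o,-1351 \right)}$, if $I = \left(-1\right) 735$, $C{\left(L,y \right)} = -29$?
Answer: $- \frac{61818797}{29} \approx -2.1317 \cdot 10^{6}$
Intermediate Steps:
$o = -183$ ($o = -168 - 15 = -183$)
$I = -735$
$R{\left(h,H \right)} = \frac{822}{29}$ ($R{\left(h,H \right)} = 3 - \frac{735}{-29} = 3 - - \frac{735}{29} = 3 + \frac{735}{29} = \frac{822}{29}$)
$\left(-2348675 + 216964\right) + R{\left(o,-1351 \right)} = \left(-2348675 + 216964\right) + \frac{822}{29} = -2131711 + \frac{822}{29} = - \frac{61818797}{29}$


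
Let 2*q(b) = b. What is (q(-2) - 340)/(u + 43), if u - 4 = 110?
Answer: -341/157 ≈ -2.1720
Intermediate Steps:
u = 114 (u = 4 + 110 = 114)
q(b) = b/2
(q(-2) - 340)/(u + 43) = ((1/2)*(-2) - 340)/(114 + 43) = (-1 - 340)/157 = -341*1/157 = -341/157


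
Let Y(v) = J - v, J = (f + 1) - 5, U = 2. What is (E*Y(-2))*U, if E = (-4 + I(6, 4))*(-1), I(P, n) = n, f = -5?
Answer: 0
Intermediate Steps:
J = -9 (J = (-5 + 1) - 5 = -4 - 5 = -9)
E = 0 (E = (-4 + 4)*(-1) = 0*(-1) = 0)
Y(v) = -9 - v
(E*Y(-2))*U = (0*(-9 - 1*(-2)))*2 = (0*(-9 + 2))*2 = (0*(-7))*2 = 0*2 = 0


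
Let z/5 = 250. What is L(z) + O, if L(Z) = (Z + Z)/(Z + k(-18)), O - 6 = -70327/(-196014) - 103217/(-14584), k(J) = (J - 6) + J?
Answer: 3346594349681/215829447288 ≈ 15.506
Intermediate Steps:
k(J) = -6 + 2*J (k(J) = (-6 + J) + J = -6 + 2*J)
z = 1250 (z = 5*250 = 1250)
O = 19204817531/1429334088 (O = 6 + (-70327/(-196014) - 103217/(-14584)) = 6 + (-70327*(-1/196014) - 103217*(-1/14584)) = 6 + (70327/196014 + 103217/14584) = 6 + 10628813003/1429334088 = 19204817531/1429334088 ≈ 13.436)
L(Z) = 2*Z/(-42 + Z) (L(Z) = (Z + Z)/(Z + (-6 + 2*(-18))) = (2*Z)/(Z + (-6 - 36)) = (2*Z)/(Z - 42) = (2*Z)/(-42 + Z) = 2*Z/(-42 + Z))
L(z) + O = 2*1250/(-42 + 1250) + 19204817531/1429334088 = 2*1250/1208 + 19204817531/1429334088 = 2*1250*(1/1208) + 19204817531/1429334088 = 625/302 + 19204817531/1429334088 = 3346594349681/215829447288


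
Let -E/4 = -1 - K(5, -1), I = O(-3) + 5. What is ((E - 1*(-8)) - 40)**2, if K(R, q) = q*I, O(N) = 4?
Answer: 4096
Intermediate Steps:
I = 9 (I = 4 + 5 = 9)
K(R, q) = 9*q (K(R, q) = q*9 = 9*q)
E = -32 (E = -4*(-1 - 9*(-1)) = -4*(-1 - 1*(-9)) = -4*(-1 + 9) = -4*8 = -32)
((E - 1*(-8)) - 40)**2 = ((-32 - 1*(-8)) - 40)**2 = ((-32 + 8) - 40)**2 = (-24 - 40)**2 = (-64)**2 = 4096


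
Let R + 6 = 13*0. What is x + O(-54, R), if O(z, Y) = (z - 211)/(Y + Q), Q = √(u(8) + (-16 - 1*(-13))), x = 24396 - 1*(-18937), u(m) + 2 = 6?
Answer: 43386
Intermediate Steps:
u(m) = 4 (u(m) = -2 + 6 = 4)
x = 43333 (x = 24396 + 18937 = 43333)
R = -6 (R = -6 + 13*0 = -6 + 0 = -6)
Q = 1 (Q = √(4 + (-16 - 1*(-13))) = √(4 + (-16 + 13)) = √(4 - 3) = √1 = 1)
O(z, Y) = (-211 + z)/(1 + Y) (O(z, Y) = (z - 211)/(Y + 1) = (-211 + z)/(1 + Y))
x + O(-54, R) = 43333 + (-211 - 54)/(1 - 6) = 43333 - 265/(-5) = 43333 - ⅕*(-265) = 43333 + 53 = 43386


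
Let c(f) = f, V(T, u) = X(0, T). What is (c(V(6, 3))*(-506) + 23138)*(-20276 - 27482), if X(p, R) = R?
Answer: -960031316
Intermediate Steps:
V(T, u) = T
(c(V(6, 3))*(-506) + 23138)*(-20276 - 27482) = (6*(-506) + 23138)*(-20276 - 27482) = (-3036 + 23138)*(-47758) = 20102*(-47758) = -960031316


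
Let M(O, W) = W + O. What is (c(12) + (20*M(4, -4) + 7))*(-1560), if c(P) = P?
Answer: -29640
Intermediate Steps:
M(O, W) = O + W
(c(12) + (20*M(4, -4) + 7))*(-1560) = (12 + (20*(4 - 4) + 7))*(-1560) = (12 + (20*0 + 7))*(-1560) = (12 + (0 + 7))*(-1560) = (12 + 7)*(-1560) = 19*(-1560) = -29640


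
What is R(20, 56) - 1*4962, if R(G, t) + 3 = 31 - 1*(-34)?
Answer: -4900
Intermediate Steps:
R(G, t) = 62 (R(G, t) = -3 + (31 - 1*(-34)) = -3 + (31 + 34) = -3 + 65 = 62)
R(20, 56) - 1*4962 = 62 - 1*4962 = 62 - 4962 = -4900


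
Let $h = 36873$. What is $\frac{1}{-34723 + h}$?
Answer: $\frac{1}{2150} \approx 0.00046512$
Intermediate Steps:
$\frac{1}{-34723 + h} = \frac{1}{-34723 + 36873} = \frac{1}{2150}$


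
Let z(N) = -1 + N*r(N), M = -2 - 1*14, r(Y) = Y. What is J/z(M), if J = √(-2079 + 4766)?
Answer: √2687/255 ≈ 0.20328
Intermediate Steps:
M = -16 (M = -2 - 14 = -16)
z(N) = -1 + N² (z(N) = -1 + N*N = -1 + N²)
J = √2687 ≈ 51.836
J/z(M) = √2687/(-1 + (-16)²) = √2687/(-1 + 256) = √2687/255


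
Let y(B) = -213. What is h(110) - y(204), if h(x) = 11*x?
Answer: 1423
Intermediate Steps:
h(110) - y(204) = 11*110 - 1*(-213) = 1210 + 213 = 1423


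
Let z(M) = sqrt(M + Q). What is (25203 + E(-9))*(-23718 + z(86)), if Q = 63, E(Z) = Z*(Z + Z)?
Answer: -601607070 + 25365*sqrt(149) ≈ -6.0130e+8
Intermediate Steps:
E(Z) = 2*Z**2 (E(Z) = Z*(2*Z) = 2*Z**2)
z(M) = sqrt(63 + M) (z(M) = sqrt(M + 63) = sqrt(63 + M))
(25203 + E(-9))*(-23718 + z(86)) = (25203 + 2*(-9)**2)*(-23718 + sqrt(63 + 86)) = (25203 + 2*81)*(-23718 + sqrt(149)) = (25203 + 162)*(-23718 + sqrt(149)) = 25365*(-23718 + sqrt(149)) = -601607070 + 25365*sqrt(149)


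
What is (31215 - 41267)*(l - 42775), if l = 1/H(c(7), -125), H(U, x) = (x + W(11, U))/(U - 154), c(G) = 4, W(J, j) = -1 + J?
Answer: 9889107340/23 ≈ 4.2996e+8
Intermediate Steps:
H(U, x) = (10 + x)/(-154 + U) (H(U, x) = (x + (-1 + 11))/(U - 154) = (x + 10)/(-154 + U) = (10 + x)/(-154 + U))
l = 30/23 (l = 1/((10 - 125)/(-154 + 4)) = 1/(-115/(-150)) = 1/(-1/150*(-115)) = 1/(23/30) = 30/23 ≈ 1.3043)
(31215 - 41267)*(l - 42775) = (31215 - 41267)*(30/23 - 42775) = -10052*(-983795/23) = 9889107340/23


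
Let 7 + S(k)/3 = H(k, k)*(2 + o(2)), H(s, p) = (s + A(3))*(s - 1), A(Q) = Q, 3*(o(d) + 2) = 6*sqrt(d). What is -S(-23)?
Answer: 21 - 2880*sqrt(2) ≈ -4051.9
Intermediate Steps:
o(d) = -2 + 2*sqrt(d) (o(d) = -2 + (6*sqrt(d))/3 = -2 + 2*sqrt(d))
H(s, p) = (-1 + s)*(3 + s) (H(s, p) = (s + 3)*(s - 1) = (3 + s)*(-1 + s) = (-1 + s)*(3 + s))
S(k) = -21 + 6*sqrt(2)*(-3 + k**2 + 2*k) (S(k) = -21 + 3*((-3 + k**2 + 2*k)*(2 + (-2 + 2*sqrt(2)))) = -21 + 3*((-3 + k**2 + 2*k)*(2*sqrt(2))) = -21 + 3*(2*sqrt(2)*(-3 + k**2 + 2*k)) = -21 + 6*sqrt(2)*(-3 + k**2 + 2*k))
-S(-23) = -(-21 - 18*sqrt(2) + 6*sqrt(2)*(-23)**2 + 12*(-23)*sqrt(2)) = -(-21 - 18*sqrt(2) + 6*sqrt(2)*529 - 276*sqrt(2)) = -(-21 - 18*sqrt(2) + 3174*sqrt(2) - 276*sqrt(2)) = -(-21 + 2880*sqrt(2)) = 21 - 2880*sqrt(2)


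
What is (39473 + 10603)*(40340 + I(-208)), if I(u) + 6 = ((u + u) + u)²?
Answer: 21518157960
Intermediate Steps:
I(u) = -6 + 9*u² (I(u) = -6 + ((u + u) + u)² = -6 + (2*u + u)² = -6 + (3*u)² = -6 + 9*u²)
(39473 + 10603)*(40340 + I(-208)) = (39473 + 10603)*(40340 + (-6 + 9*(-208)²)) = 50076*(40340 + (-6 + 9*43264)) = 50076*(40340 + (-6 + 389376)) = 50076*(40340 + 389370) = 50076*429710 = 21518157960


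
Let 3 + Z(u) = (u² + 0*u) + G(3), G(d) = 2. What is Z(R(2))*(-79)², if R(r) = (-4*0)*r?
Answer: -6241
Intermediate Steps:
R(r) = 0 (R(r) = 0*r = 0)
Z(u) = -1 + u² (Z(u) = -3 + ((u² + 0*u) + 2) = -3 + ((u² + 0) + 2) = -3 + (u² + 2) = -3 + (2 + u²) = -1 + u²)
Z(R(2))*(-79)² = (-1 + 0²)*(-79)² = (-1 + 0)*6241 = -1*6241 = -6241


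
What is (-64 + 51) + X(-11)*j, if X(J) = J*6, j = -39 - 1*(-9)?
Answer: 1967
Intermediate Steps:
j = -30 (j = -39 + 9 = -30)
X(J) = 6*J
(-64 + 51) + X(-11)*j = (-64 + 51) + (6*(-11))*(-30) = -13 - 66*(-30) = -13 + 1980 = 1967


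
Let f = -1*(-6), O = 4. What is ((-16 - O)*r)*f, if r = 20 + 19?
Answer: -4680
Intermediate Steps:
f = 6
r = 39
((-16 - O)*r)*f = ((-16 - 1*4)*39)*6 = ((-16 - 4)*39)*6 = -20*39*6 = -780*6 = -4680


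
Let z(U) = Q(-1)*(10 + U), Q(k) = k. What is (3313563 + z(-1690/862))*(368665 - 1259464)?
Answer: -1272187632928212/431 ≈ -2.9517e+12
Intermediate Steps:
z(U) = -10 - U (z(U) = -(10 + U) = -10 - U)
(3313563 + z(-1690/862))*(368665 - 1259464) = (3313563 + (-10 - (-1690)/862))*(368665 - 1259464) = (3313563 + (-10 - (-1690)/862))*(-890799) = (3313563 + (-10 - 1*(-845/431)))*(-890799) = (3313563 + (-10 + 845/431))*(-890799) = (3313563 - 3465/431)*(-890799) = (1428142188/431)*(-890799) = -1272187632928212/431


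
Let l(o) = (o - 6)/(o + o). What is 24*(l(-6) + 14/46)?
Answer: 720/23 ≈ 31.304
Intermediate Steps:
l(o) = (-6 + o)/(2*o) (l(o) = (-6 + o)/((2*o)) = (-6 + o)*(1/(2*o)) = (-6 + o)/(2*o))
24*(l(-6) + 14/46) = 24*((½)*(-6 - 6)/(-6) + 14/46) = 24*((½)*(-⅙)*(-12) + 14*(1/46)) = 24*(1 + 7/23) = 24*(30/23) = 720/23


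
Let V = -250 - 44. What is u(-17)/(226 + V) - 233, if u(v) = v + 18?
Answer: -15845/68 ≈ -233.01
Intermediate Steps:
V = -294
u(v) = 18 + v
u(-17)/(226 + V) - 233 = (18 - 17)/(226 - 294) - 233 = 1/(-68) - 233 = -1/68*1 - 233 = -1/68 - 233 = -15845/68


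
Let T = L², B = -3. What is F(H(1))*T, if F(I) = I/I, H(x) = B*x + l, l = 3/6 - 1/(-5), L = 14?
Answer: 196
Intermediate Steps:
l = 7/10 (l = 3*(⅙) - 1*(-⅕) = ½ + ⅕ = 7/10 ≈ 0.70000)
H(x) = 7/10 - 3*x (H(x) = -3*x + 7/10 = 7/10 - 3*x)
F(I) = 1
T = 196 (T = 14² = 196)
F(H(1))*T = 1*196 = 196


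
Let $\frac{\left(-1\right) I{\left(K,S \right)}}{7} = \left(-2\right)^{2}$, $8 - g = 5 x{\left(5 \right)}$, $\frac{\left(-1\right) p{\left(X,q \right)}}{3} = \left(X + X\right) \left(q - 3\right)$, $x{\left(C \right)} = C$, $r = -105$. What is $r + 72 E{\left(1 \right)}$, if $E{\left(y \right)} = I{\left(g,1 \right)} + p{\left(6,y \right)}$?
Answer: $3063$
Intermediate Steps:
$p{\left(X,q \right)} = - 6 X \left(-3 + q\right)$ ($p{\left(X,q \right)} = - 3 \left(X + X\right) \left(q - 3\right) = - 3 \cdot 2 X \left(-3 + q\right) = - 6 X \left(-3 + q\right)$)
$g = -17$ ($g = 8 - 5 \cdot 5 = 8 - 25 = -17$)
$I{\left(K,S \right)} = -28$ ($I{\left(K,S \right)} = - 7 \left(-2\right)^{2} = \left(-7\right) 4 = -28$)
$E{\left(y \right)} = 80 - 36 y$ ($E{\left(y \right)} = -28 + 6 \cdot 6 \left(3 - y\right) = -28 - \left(-108 + 36 y\right) = 80 - 36 y$)
$r + 72 E{\left(1 \right)} = -105 + 72 \left(80 - 36\right) = -105 + 72 \cdot 44 = -105 + 3168 = 3063$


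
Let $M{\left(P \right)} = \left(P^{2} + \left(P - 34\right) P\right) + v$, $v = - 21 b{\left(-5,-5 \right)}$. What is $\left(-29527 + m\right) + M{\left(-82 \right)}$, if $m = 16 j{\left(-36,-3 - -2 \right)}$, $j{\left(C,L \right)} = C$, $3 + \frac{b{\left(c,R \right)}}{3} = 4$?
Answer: $-13930$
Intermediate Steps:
$b{\left(c,R \right)} = 3$ ($b{\left(c,R \right)} = -9 + 3 \cdot 4 = -9 + 12 = 3$)
$v = -63$ ($v = \left(-21\right) 3 = -63$)
$m = -576$ ($m = 16 \left(-36\right) = -576$)
$M{\left(P \right)} = -63 + P^{2} + P \left(-34 + P\right)$ ($M{\left(P \right)} = \left(P^{2} + \left(P - 34\right) P\right) - 63 = \left(P^{2} + \left(-34 + P\right) P\right) - 63 = \left(P^{2} + P \left(-34 + P\right)\right) - 63 = -63 + P^{2} + P \left(-34 + P\right)$)
$\left(-29527 + m\right) + M{\left(-82 \right)} = \left(-29527 - 576\right) - \left(-2725 - 13448\right) = -30103 + \left(-63 + 2788 + 2 \cdot 6724\right) = -30103 + \left(-63 + 2788 + 13448\right) = -30103 + 16173 = -13930$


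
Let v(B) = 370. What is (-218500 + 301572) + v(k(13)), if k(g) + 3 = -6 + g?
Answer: 83442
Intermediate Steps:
k(g) = -9 + g (k(g) = -3 + (-6 + g) = -9 + g)
(-218500 + 301572) + v(k(13)) = (-218500 + 301572) + 370 = 83072 + 370 = 83442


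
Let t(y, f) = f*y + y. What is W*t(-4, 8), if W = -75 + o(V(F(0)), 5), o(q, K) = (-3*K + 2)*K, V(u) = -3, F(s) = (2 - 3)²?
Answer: 5040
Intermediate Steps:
t(y, f) = y + f*y
F(s) = 1 (F(s) = (-1)² = 1)
o(q, K) = K*(2 - 3*K) (o(q, K) = (2 - 3*K)*K = K*(2 - 3*K))
W = -140 (W = -75 + 5*(2 - 3*5) = -75 + 5*(2 - 15) = -75 + 5*(-13) = -75 - 65 = -140)
W*t(-4, 8) = -(-560)*(1 + 8) = -(-560)*9 = -140*(-36) = 5040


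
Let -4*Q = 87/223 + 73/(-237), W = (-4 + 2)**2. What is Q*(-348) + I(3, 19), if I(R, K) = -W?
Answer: 55392/17617 ≈ 3.1442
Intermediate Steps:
W = 4 (W = (-2)**2 = 4)
Q = -1085/52851 (Q = -(87/223 + 73/(-237))/4 = -(87*(1/223) + 73*(-1/237))/4 = -(87/223 - 73/237)/4 = -1/4*4340/52851 = -1085/52851 ≈ -0.020529)
I(R, K) = -4 (I(R, K) = -1*4 = -4)
Q*(-348) + I(3, 19) = -1085/52851*(-348) - 4 = 125860/17617 - 4 = 55392/17617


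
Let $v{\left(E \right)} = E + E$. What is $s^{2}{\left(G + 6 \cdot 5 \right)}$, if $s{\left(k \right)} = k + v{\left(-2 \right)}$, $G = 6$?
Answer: $1024$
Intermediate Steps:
$v{\left(E \right)} = 2 E$
$s{\left(k \right)} = -4 + k$ ($s{\left(k \right)} = k + 2 \left(-2\right) = k - 4 = -4 + k$)
$s^{2}{\left(G + 6 \cdot 5 \right)} = \left(-4 + \left(6 + 6 \cdot 5\right)\right)^{2} = \left(-4 + \left(6 + 30\right)\right)^{2} = \left(-4 + 36\right)^{2} = 32^{2} = 1024$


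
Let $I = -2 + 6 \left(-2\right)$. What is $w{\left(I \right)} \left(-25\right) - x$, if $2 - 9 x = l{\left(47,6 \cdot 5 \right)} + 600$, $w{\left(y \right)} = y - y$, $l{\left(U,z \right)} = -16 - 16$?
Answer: $\frac{566}{9} \approx 62.889$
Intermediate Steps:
$I = -14$ ($I = -2 - 12 = -14$)
$l{\left(U,z \right)} = -32$ ($l{\left(U,z \right)} = -16 - 16 = -32$)
$w{\left(y \right)} = 0$
$x = - \frac{566}{9}$ ($x = \frac{2}{9} - \frac{-32 + 600}{9} = \frac{2}{9} - \frac{568}{9} = - \frac{566}{9} \approx -62.889$)
$w{\left(I \right)} \left(-25\right) - x = 0 \left(-25\right) - - \frac{566}{9} = 0 + \frac{566}{9} = \frac{566}{9}$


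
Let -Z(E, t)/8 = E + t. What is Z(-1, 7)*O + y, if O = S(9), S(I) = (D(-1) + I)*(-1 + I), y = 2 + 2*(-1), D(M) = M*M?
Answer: -3840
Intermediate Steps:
D(M) = M²
y = 0 (y = 2 - 2 = 0)
S(I) = (1 + I)*(-1 + I) (S(I) = ((-1)² + I)*(-1 + I) = (1 + I)*(-1 + I))
O = 80 (O = -1 + 9² = -1 + 81 = 80)
Z(E, t) = -8*E - 8*t (Z(E, t) = -8*(E + t) = -8*E - 8*t)
Z(-1, 7)*O + y = (-8*(-1) - 8*7)*80 + 0 = (8 - 56)*80 + 0 = -48*80 + 0 = -3840 + 0 = -3840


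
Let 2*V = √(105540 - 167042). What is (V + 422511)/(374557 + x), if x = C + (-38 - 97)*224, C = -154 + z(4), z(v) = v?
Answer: 422511/344167 + I*√61502/688334 ≈ 1.2276 + 0.00036028*I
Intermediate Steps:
C = -150 (C = -154 + 4 = -150)
V = I*√61502/2 (V = √(105540 - 167042)/2 = √(-61502)/2 = (I*√61502)/2 = I*√61502/2 ≈ 124.0*I)
x = -30390 (x = -150 + (-38 - 97)*224 = -150 - 135*224 = -150 - 30240 = -30390)
(V + 422511)/(374557 + x) = (I*√61502/2 + 422511)/(374557 - 30390) = (422511 + I*√61502/2)/344167 = (422511 + I*√61502/2)*(1/344167) = 422511/344167 + I*√61502/688334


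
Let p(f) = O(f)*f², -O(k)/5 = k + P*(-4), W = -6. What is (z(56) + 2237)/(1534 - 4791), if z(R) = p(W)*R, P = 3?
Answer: -183677/3257 ≈ -56.395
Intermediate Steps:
O(k) = 60 - 5*k (O(k) = -5*(k + 3*(-4)) = -5*(k - 12) = -5*(-12 + k) = 60 - 5*k)
p(f) = f²*(60 - 5*f) (p(f) = (60 - 5*f)*f² = f²*(60 - 5*f))
z(R) = 3240*R (z(R) = (5*(-6)²*(12 - 1*(-6)))*R = (5*36*(12 + 6))*R = (5*36*18)*R = 3240*R)
(z(56) + 2237)/(1534 - 4791) = (3240*56 + 2237)/(1534 - 4791) = (181440 + 2237)/(-3257) = 183677*(-1/3257) = -183677/3257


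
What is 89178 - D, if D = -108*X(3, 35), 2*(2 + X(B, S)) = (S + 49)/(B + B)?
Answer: 89718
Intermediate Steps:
X(B, S) = -2 + (49 + S)/(4*B) (X(B, S) = -2 + ((S + 49)/(B + B))/2 = -2 + ((49 + S)/((2*B)))/2 = -2 + ((49 + S)*(1/(2*B)))/2 = -2 + ((49 + S)/(2*B))/2 = -2 + (49 + S)/(4*B))
D = -540 (D = -27*(49 + 35 - 8*3)/3 = -27*(49 + 35 - 24)/3 = -27*60/3 = -108*5 = -540)
89178 - D = 89178 - 1*(-540) = 89178 + 540 = 89718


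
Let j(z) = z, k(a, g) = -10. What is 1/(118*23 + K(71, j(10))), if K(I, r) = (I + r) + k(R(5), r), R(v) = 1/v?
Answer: 1/2785 ≈ 0.00035907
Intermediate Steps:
K(I, r) = -10 + I + r (K(I, r) = (I + r) - 10 = -10 + I + r)
1/(118*23 + K(71, j(10))) = 1/(118*23 + (-10 + 71 + 10)) = 1/(2714 + 71) = 1/2785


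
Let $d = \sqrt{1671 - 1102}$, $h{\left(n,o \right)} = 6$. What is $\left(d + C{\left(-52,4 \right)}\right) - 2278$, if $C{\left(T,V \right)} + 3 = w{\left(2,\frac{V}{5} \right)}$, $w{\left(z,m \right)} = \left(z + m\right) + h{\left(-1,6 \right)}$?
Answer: $- \frac{11361}{5} + \sqrt{569} \approx -2248.3$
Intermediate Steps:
$w{\left(z,m \right)} = 6 + m + z$ ($w{\left(z,m \right)} = \left(z + m\right) + 6 = \left(m + z\right) + 6 = 6 + m + z$)
$C{\left(T,V \right)} = 5 + \frac{V}{5}$ ($C{\left(T,V \right)} = -3 + \left(6 + \frac{V}{5} + 2\right) = -3 + \left(8 + \frac{V}{5}\right) = 5 + \frac{V}{5}$)
$d = \sqrt{569} \approx 23.854$
$\left(d + C{\left(-52,4 \right)}\right) - 2278 = \left(\sqrt{569} + \left(5 + \frac{1}{5} \cdot 4\right)\right) - 2278 = \left(\sqrt{569} + \left(5 + \frac{4}{5}\right)\right) - 2278 = \left(\sqrt{569} + \frac{29}{5}\right) - 2278 = \left(\frac{29}{5} + \sqrt{569}\right) - 2278 = - \frac{11361}{5} + \sqrt{569}$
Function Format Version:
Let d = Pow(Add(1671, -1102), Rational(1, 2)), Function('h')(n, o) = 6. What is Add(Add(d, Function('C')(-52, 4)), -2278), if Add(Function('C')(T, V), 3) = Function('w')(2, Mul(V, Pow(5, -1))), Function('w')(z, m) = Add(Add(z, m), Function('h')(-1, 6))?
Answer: Add(Rational(-11361, 5), Pow(569, Rational(1, 2))) ≈ -2248.3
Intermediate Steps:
Function('w')(z, m) = Add(6, m, z) (Function('w')(z, m) = Add(Add(z, m), 6) = Add(Add(m, z), 6) = Add(6, m, z))
Function('C')(T, V) = Add(5, Mul(Rational(1, 5), V)) (Function('C')(T, V) = Add(-3, Add(6, Mul(V, Pow(5, -1)), 2)) = Add(-3, Add(6, Mul(V, Rational(1, 5)), 2)) = Add(-3, Add(6, Mul(Rational(1, 5), V), 2)) = Add(-3, Add(8, Mul(Rational(1, 5), V))) = Add(5, Mul(Rational(1, 5), V)))
d = Pow(569, Rational(1, 2)) ≈ 23.854
Add(Add(d, Function('C')(-52, 4)), -2278) = Add(Add(Pow(569, Rational(1, 2)), Add(5, Mul(Rational(1, 5), 4))), -2278) = Add(Add(Pow(569, Rational(1, 2)), Add(5, Rational(4, 5))), -2278) = Add(Add(Pow(569, Rational(1, 2)), Rational(29, 5)), -2278) = Add(Add(Rational(29, 5), Pow(569, Rational(1, 2))), -2278) = Add(Rational(-11361, 5), Pow(569, Rational(1, 2)))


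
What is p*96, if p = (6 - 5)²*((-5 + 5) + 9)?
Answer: 864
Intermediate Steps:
p = 9 (p = 1²*(0 + 9) = 1*9 = 9)
p*96 = 9*96 = 864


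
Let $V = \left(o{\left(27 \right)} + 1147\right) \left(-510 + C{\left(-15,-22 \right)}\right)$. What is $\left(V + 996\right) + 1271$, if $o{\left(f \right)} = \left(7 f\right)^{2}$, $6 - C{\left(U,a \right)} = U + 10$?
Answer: $-18394865$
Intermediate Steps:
$C{\left(U,a \right)} = -4 - U$ ($C{\left(U,a \right)} = 6 - \left(U + 10\right) = 6 - \left(10 + U\right) = -4 - U$)
$o{\left(f \right)} = 49 f^{2}$
$V = -18397132$ ($V = \left(49 \cdot 27^{2} + 1147\right) \left(-510 - -11\right) = \left(49 \cdot 729 + 1147\right) \left(-510 + \left(-4 + 15\right)\right) = \left(35721 + 1147\right) \left(-510 + 11\right) = 36868 \left(-499\right) = -18397132$)
$\left(V + 996\right) + 1271 = \left(-18397132 + 996\right) + 1271 = -18396136 + 1271 = -18394865$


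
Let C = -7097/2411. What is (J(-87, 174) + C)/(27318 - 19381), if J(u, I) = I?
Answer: 412417/19136107 ≈ 0.021552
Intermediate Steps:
C = -7097/2411 (C = -7097*1/2411 = -7097/2411 ≈ -2.9436)
(J(-87, 174) + C)/(27318 - 19381) = (174 - 7097/2411)/(27318 - 19381) = (412417/2411)/7937 = (412417/2411)*(1/7937) = 412417/19136107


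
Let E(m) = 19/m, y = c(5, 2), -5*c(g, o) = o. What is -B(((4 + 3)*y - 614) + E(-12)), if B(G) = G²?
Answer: -1376632609/3600 ≈ -3.8240e+5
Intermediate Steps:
c(g, o) = -o/5
y = -⅖ (y = -⅕*2 = -⅖ ≈ -0.40000)
-B(((4 + 3)*y - 614) + E(-12)) = -(((4 + 3)*(-⅖) - 614) + 19/(-12))² = -((7*(-⅖) - 614) + 19*(-1/12))² = -((-14/5 - 614) - 19/12)² = -(-3084/5 - 19/12)² = -(-37103/60)² = -1*1376632609/3600 = -1376632609/3600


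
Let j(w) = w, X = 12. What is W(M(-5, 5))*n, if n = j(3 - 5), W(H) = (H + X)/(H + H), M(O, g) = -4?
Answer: 2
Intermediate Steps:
W(H) = (12 + H)/(2*H) (W(H) = (H + 12)/(H + H) = (12 + H)/((2*H)) = (12 + H)*(1/(2*H)) = (12 + H)/(2*H))
n = -2 (n = 3 - 5 = -2)
W(M(-5, 5))*n = ((1/2)*(12 - 4)/(-4))*(-2) = ((1/2)*(-1/4)*8)*(-2) = -1*(-2) = 2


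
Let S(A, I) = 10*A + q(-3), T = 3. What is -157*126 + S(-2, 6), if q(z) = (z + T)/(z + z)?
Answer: -19802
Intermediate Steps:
q(z) = (3 + z)/(2*z) (q(z) = (z + 3)/(z + z) = (3 + z)/((2*z)) = (3 + z)*(1/(2*z)) = (3 + z)/(2*z))
S(A, I) = 10*A (S(A, I) = 10*A + (½)*(3 - 3)/(-3) = 10*A + (½)*(-⅓)*0 = 10*A + 0 = 10*A)
-157*126 + S(-2, 6) = -157*126 + 10*(-2) = -19782 - 20 = -19802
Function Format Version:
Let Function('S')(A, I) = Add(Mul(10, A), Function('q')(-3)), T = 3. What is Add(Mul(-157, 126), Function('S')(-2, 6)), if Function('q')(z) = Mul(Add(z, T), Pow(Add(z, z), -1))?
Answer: -19802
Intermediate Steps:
Function('q')(z) = Mul(Rational(1, 2), Pow(z, -1), Add(3, z)) (Function('q')(z) = Mul(Add(z, 3), Pow(Add(z, z), -1)) = Mul(Add(3, z), Pow(Mul(2, z), -1)) = Mul(Add(3, z), Mul(Rational(1, 2), Pow(z, -1))) = Mul(Rational(1, 2), Pow(z, -1), Add(3, z)))
Function('S')(A, I) = Mul(10, A) (Function('S')(A, I) = Add(Mul(10, A), Mul(Rational(1, 2), Pow(-3, -1), Add(3, -3))) = Add(Mul(10, A), Mul(Rational(1, 2), Rational(-1, 3), 0)) = Add(Mul(10, A), 0) = Mul(10, A))
Add(Mul(-157, 126), Function('S')(-2, 6)) = Add(Mul(-157, 126), Mul(10, -2)) = Add(-19782, -20) = -19802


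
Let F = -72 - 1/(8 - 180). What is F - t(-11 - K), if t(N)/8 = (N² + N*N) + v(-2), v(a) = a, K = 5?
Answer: -714143/172 ≈ -4152.0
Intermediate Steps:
t(N) = -16 + 16*N² (t(N) = 8*((N² + N*N) - 2) = 8*((N² + N²) - 2) = 8*(2*N² - 2) = 8*(-2 + 2*N²) = -16 + 16*N²)
F = -12383/172 (F = -72 - 1/(-172) = -72 - 1*(-1/172) = -72 + 1/172 = -12383/172 ≈ -71.994)
F - t(-11 - K) = -12383/172 - (-16 + 16*(-11 - 1*5)²) = -12383/172 - (-16 + 16*(-11 - 5)²) = -12383/172 - (-16 + 16*(-16)²) = -12383/172 - (-16 + 16*256) = -12383/172 - (-16 + 4096) = -12383/172 - 1*4080 = -12383/172 - 4080 = -714143/172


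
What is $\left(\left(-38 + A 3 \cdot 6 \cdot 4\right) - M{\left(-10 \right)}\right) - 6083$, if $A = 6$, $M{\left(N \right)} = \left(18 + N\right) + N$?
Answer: $-5687$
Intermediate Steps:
$M{\left(N \right)} = 18 + 2 N$
$\left(\left(-38 + A 3 \cdot 6 \cdot 4\right) - M{\left(-10 \right)}\right) - 6083 = \left(\left(-38 + 6 \cdot 3 \cdot 6 \cdot 4\right) - \left(18 + 2 \left(-10\right)\right)\right) - 6083 = \left(\left(-38 + 6 \cdot 18 \cdot 4\right) - \left(18 - 20\right)\right) - 6083 = \left(\left(-38 + 6 \cdot 72\right) - -2\right) - 6083 = \left(\left(-38 + 432\right) + 2\right) - 6083 = \left(394 + 2\right) - 6083 = 396 - 6083 = -5687$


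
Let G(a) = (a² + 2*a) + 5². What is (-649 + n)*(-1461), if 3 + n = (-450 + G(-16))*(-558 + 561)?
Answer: 1833555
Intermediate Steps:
G(a) = 25 + a² + 2*a (G(a) = (a² + 2*a) + 25 = 25 + a² + 2*a)
n = -606 (n = -3 + (-450 + (25 + (-16)² + 2*(-16)))*(-558 + 561) = -3 + (-450 + (25 + 256 - 32))*3 = -3 + (-450 + 249)*3 = -3 - 201*3 = -3 - 603 = -606)
(-649 + n)*(-1461) = (-649 - 606)*(-1461) = -1255*(-1461) = 1833555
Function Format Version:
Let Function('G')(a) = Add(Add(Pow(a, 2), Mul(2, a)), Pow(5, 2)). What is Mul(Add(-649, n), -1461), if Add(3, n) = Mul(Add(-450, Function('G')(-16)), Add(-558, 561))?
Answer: 1833555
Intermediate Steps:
Function('G')(a) = Add(25, Pow(a, 2), Mul(2, a)) (Function('G')(a) = Add(Add(Pow(a, 2), Mul(2, a)), 25) = Add(25, Pow(a, 2), Mul(2, a)))
n = -606 (n = Add(-3, Mul(Add(-450, Add(25, Pow(-16, 2), Mul(2, -16))), Add(-558, 561))) = Add(-3, Mul(Add(-450, Add(25, 256, -32)), 3)) = Add(-3, Mul(Add(-450, 249), 3)) = Add(-3, Mul(-201, 3)) = Add(-3, -603) = -606)
Mul(Add(-649, n), -1461) = Mul(Add(-649, -606), -1461) = Mul(-1255, -1461) = 1833555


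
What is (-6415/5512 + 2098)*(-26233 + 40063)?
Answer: 79921917315/2756 ≈ 2.8999e+7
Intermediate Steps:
(-6415/5512 + 2098)*(-26233 + 40063) = (-6415*1/5512 + 2098)*13830 = (-6415/5512 + 2098)*13830 = (11557761/5512)*13830 = 79921917315/2756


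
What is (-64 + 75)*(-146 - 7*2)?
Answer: -1760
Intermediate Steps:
(-64 + 75)*(-146 - 7*2) = 11*(-146 - 14) = 11*(-160) = -1760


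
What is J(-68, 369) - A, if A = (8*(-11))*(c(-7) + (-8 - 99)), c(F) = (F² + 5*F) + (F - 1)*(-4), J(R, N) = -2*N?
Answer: -6106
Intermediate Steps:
c(F) = 4 + F + F² (c(F) = (F² + 5*F) + (-1 + F)*(-4) = (F² + 5*F) + (4 - 4*F) = 4 + F + F²)
A = 5368 (A = (8*(-11))*((4 - 7 + (-7)²) + (-8 - 99)) = -88*((4 - 7 + 49) - 107) = -88*(46 - 107) = -88*(-61) = 5368)
J(-68, 369) - A = -2*369 - 1*5368 = -738 - 5368 = -6106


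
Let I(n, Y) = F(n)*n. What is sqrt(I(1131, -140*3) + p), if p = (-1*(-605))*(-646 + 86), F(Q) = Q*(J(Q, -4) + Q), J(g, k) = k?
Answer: sqrt(1441275647) ≈ 37964.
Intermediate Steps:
F(Q) = Q*(-4 + Q)
p = -338800 (p = 605*(-560) = -338800)
I(n, Y) = n**2*(-4 + n) (I(n, Y) = (n*(-4 + n))*n = n**2*(-4 + n))
sqrt(I(1131, -140*3) + p) = sqrt(1131**2*(-4 + 1131) - 338800) = sqrt(1279161*1127 - 338800) = sqrt(1441614447 - 338800) = sqrt(1441275647)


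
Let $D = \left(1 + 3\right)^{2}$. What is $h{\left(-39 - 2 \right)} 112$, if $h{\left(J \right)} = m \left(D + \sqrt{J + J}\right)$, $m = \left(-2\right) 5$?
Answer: $-17920 - 1120 i \sqrt{82} \approx -17920.0 - 10142.0 i$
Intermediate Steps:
$D = 16$ ($D = 4^{2} = 16$)
$m = -10$
$h{\left(J \right)} = -160 - 10 \sqrt{2} \sqrt{J}$ ($h{\left(J \right)} = - 10 \left(16 + \sqrt{J + J}\right) = - 10 \left(16 + \sqrt{2 J}\right) = - 10 \left(16 + \sqrt{2} \sqrt{J}\right) = -160 - 10 \sqrt{2} \sqrt{J}$)
$h{\left(-39 - 2 \right)} 112 = \left(-160 - 10 \sqrt{2} \sqrt{-39 - 2}\right) 112 = \left(-160 - 10 \sqrt{2} \sqrt{-41}\right) 112 = \left(-160 - 10 \sqrt{2} i \sqrt{41}\right) 112 = \left(-160 - 10 i \sqrt{82}\right) 112 = -17920 - 1120 i \sqrt{82}$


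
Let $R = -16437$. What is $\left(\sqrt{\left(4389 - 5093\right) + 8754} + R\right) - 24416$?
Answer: $-40853 + 5 \sqrt{322} \approx -40763.0$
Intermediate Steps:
$\left(\sqrt{\left(4389 - 5093\right) + 8754} + R\right) - 24416 = \left(\sqrt{\left(4389 - 5093\right) + 8754} - 16437\right) - 24416 = \left(\sqrt{-704 + 8754} - 16437\right) - 24416 = \left(\sqrt{8050} - 16437\right) - 24416 = \left(5 \sqrt{322} - 16437\right) - 24416 = \left(-16437 + 5 \sqrt{322}\right) - 24416 = -40853 + 5 \sqrt{322}$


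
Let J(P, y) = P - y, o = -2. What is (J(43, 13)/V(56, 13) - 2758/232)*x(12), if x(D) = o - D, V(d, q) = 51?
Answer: 155981/986 ≈ 158.20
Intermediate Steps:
x(D) = -2 - D
(J(43, 13)/V(56, 13) - 2758/232)*x(12) = ((43 - 1*13)/51 - 2758/232)*(-2 - 1*12) = ((43 - 13)*(1/51) - 2758*1/232)*(-2 - 12) = (30*(1/51) - 1379/116)*(-14) = (10/17 - 1379/116)*(-14) = -22283/1972*(-14) = 155981/986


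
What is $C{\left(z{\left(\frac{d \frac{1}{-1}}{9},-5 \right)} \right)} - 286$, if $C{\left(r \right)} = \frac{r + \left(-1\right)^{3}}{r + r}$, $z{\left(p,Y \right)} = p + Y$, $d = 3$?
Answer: $- \frac{9133}{32} \approx -285.41$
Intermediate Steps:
$z{\left(p,Y \right)} = Y + p$
$C{\left(r \right)} = \frac{-1 + r}{2 r}$ ($C{\left(r \right)} = \frac{r - 1}{2 r} = \left(-1 + r\right) \frac{1}{2 r} = \frac{-1 + r}{2 r}$)
$C{\left(z{\left(\frac{d \frac{1}{-1}}{9},-5 \right)} \right)} - 286 = \frac{-1 - \left(5 - \frac{3 \frac{1}{-1}}{9}\right)}{2 \left(-5 + \frac{3 \frac{1}{-1}}{9}\right)} - 286 = \frac{-1 - \left(5 - 3 \left(-1\right) \frac{1}{9}\right)}{2 \left(-5 + 3 \left(-1\right) \frac{1}{9}\right)} - 286 = \frac{-1 - \frac{16}{3}}{2 \left(-5 - \frac{1}{3}\right)} - 286 = \frac{-1 - \frac{16}{3}}{2 \left(- \frac{16}{3}\right)} - 286 = \frac{1}{2} \left(- \frac{3}{16}\right) \left(- \frac{19}{3}\right) - 286 = \frac{19}{32} - 286 = - \frac{9133}{32}$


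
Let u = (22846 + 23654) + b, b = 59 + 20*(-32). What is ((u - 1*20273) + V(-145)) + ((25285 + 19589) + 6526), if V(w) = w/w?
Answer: 77047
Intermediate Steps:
V(w) = 1
b = -581 (b = 59 - 640 = -581)
u = 45919 (u = (22846 + 23654) - 581 = 46500 - 581 = 45919)
((u - 1*20273) + V(-145)) + ((25285 + 19589) + 6526) = ((45919 - 1*20273) + 1) + ((25285 + 19589) + 6526) = ((45919 - 20273) + 1) + (44874 + 6526) = (25646 + 1) + 51400 = 25647 + 51400 = 77047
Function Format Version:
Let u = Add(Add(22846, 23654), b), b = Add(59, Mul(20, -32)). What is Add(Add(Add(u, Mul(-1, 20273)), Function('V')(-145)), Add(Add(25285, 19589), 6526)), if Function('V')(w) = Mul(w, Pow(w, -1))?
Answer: 77047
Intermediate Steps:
Function('V')(w) = 1
b = -581 (b = Add(59, -640) = -581)
u = 45919 (u = Add(Add(22846, 23654), -581) = Add(46500, -581) = 45919)
Add(Add(Add(u, Mul(-1, 20273)), Function('V')(-145)), Add(Add(25285, 19589), 6526)) = Add(Add(Add(45919, Mul(-1, 20273)), 1), Add(Add(25285, 19589), 6526)) = Add(Add(Add(45919, -20273), 1), Add(44874, 6526)) = Add(Add(25646, 1), 51400) = Add(25647, 51400) = 77047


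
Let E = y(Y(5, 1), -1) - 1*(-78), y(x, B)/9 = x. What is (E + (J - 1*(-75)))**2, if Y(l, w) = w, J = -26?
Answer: 18496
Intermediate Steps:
y(x, B) = 9*x
E = 87 (E = 9*1 - 1*(-78) = 9 + 78 = 87)
(E + (J - 1*(-75)))**2 = (87 + (-26 - 1*(-75)))**2 = (87 + (-26 + 75))**2 = (87 + 49)**2 = 136**2 = 18496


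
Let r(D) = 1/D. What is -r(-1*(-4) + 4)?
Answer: -1/8 ≈ -0.12500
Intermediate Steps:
-r(-1*(-4) + 4) = -1/(-1*(-4) + 4) = -1/(4 + 4) = -1/8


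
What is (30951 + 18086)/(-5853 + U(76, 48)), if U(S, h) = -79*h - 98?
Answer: -49037/9743 ≈ -5.0331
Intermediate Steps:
U(S, h) = -98 - 79*h
(30951 + 18086)/(-5853 + U(76, 48)) = (30951 + 18086)/(-5853 + (-98 - 79*48)) = 49037/(-5853 + (-98 - 3792)) = 49037/(-5853 - 3890) = 49037/(-9743) = 49037*(-1/9743) = -49037/9743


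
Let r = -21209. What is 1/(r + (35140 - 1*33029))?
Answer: -1/19098 ≈ -5.2362e-5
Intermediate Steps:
1/(r + (35140 - 1*33029)) = 1/(-21209 + (35140 - 1*33029)) = 1/(-21209 + (35140 - 33029)) = 1/(-21209 + 2111) = 1/(-19098) = -1/19098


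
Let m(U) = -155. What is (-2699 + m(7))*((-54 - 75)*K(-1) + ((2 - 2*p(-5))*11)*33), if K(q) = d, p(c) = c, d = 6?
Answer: -10223028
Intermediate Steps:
K(q) = 6
(-2699 + m(7))*((-54 - 75)*K(-1) + ((2 - 2*p(-5))*11)*33) = (-2699 - 155)*((-54 - 75)*6 + ((2 - 2*(-5))*11)*33) = -2854*(-129*6 + ((2 + 10)*11)*33) = -2854*(-774 + (12*11)*33) = -2854*(-774 + 132*33) = -2854*(-774 + 4356) = -2854*3582 = -10223028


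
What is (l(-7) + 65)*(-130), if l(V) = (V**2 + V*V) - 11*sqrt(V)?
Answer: -21190 + 1430*I*sqrt(7) ≈ -21190.0 + 3783.4*I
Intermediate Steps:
l(V) = -11*sqrt(V) + 2*V**2 (l(V) = (V**2 + V**2) - 11*sqrt(V) = 2*V**2 - 11*sqrt(V) = -11*sqrt(V) + 2*V**2)
(l(-7) + 65)*(-130) = ((-11*I*sqrt(7) + 2*(-7)**2) + 65)*(-130) = ((-11*I*sqrt(7) + 2*49) + 65)*(-130) = ((-11*I*sqrt(7) + 98) + 65)*(-130) = ((98 - 11*I*sqrt(7)) + 65)*(-130) = (163 - 11*I*sqrt(7))*(-130) = -21190 + 1430*I*sqrt(7)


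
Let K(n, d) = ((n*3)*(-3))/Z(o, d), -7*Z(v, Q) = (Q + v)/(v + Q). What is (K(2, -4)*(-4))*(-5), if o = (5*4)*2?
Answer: 2520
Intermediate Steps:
o = 40 (o = 20*2 = 40)
Z(v, Q) = -⅐ (Z(v, Q) = -(Q + v)/(7*(v + Q)) = -(Q + v)/(7*(Q + v)) = -⅐*1 = -⅐)
K(n, d) = 63*n (K(n, d) = ((n*3)*(-3))/(-⅐) = ((3*n)*(-3))*(-7) = -9*n*(-7) = 63*n)
(K(2, -4)*(-4))*(-5) = ((63*2)*(-4))*(-5) = (126*(-4))*(-5) = -504*(-5) = 2520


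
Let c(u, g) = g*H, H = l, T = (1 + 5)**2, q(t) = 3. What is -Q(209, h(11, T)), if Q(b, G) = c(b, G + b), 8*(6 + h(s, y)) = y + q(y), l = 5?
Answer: -8315/8 ≈ -1039.4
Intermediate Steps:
T = 36 (T = 6**2 = 36)
H = 5
h(s, y) = -45/8 + y/8 (h(s, y) = -6 + (y + 3)/8 = -6 + (3 + y)/8 = -6 + (3/8 + y/8) = -45/8 + y/8)
c(u, g) = 5*g (c(u, g) = g*5 = 5*g)
Q(b, G) = 5*G + 5*b (Q(b, G) = 5*(G + b) = 5*G + 5*b)
-Q(209, h(11, T)) = -(5*(-45/8 + (1/8)*36) + 5*209) = -(5*(-45/8 + 9/2) + 1045) = -(5*(-9/8) + 1045) = -(-45/8 + 1045) = -1*8315/8 = -8315/8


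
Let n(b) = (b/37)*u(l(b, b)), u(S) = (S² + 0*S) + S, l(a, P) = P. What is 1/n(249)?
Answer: 37/15500250 ≈ 2.3871e-6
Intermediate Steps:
u(S) = S + S² (u(S) = (S² + 0) + S = S² + S = S + S²)
n(b) = b²*(1 + b)/37 (n(b) = (b/37)*(b*(1 + b)) = b²*(1 + b)/37)
1/n(249) = 1/((1/37)*249²*(1 + 249)) = 1/((1/37)*62001*250) = 1/(15500250/37) = 37/15500250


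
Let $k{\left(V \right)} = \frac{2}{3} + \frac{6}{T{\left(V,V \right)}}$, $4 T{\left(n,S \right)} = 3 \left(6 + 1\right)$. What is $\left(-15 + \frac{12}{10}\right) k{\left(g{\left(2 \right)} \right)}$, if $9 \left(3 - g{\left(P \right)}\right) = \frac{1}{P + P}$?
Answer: $- \frac{874}{35} \approx -24.971$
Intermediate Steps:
$g{\left(P \right)} = 3 - \frac{1}{18 P}$ ($g{\left(P \right)} = 3 - \frac{1}{9 \left(P + P\right)} = 3 - \frac{1}{9 \cdot 2 P} = 3 - \frac{\frac{1}{2} \frac{1}{P}}{9} = 3 - \frac{1}{18 P}$)
$T{\left(n,S \right)} = \frac{21}{4}$ ($T{\left(n,S \right)} = \frac{3 \left(6 + 1\right)}{4} = \frac{3 \cdot 7}{4} = \frac{1}{4} \cdot 21 = \frac{21}{4}$)
$k{\left(V \right)} = \frac{38}{21}$ ($k{\left(V \right)} = \frac{2}{3} + \frac{6}{\frac{21}{4}} = 2 \cdot \frac{1}{3} + 6 \cdot \frac{4}{21} = \frac{2}{3} + \frac{8}{7} = \frac{38}{21}$)
$\left(-15 + \frac{12}{10}\right) k{\left(g{\left(2 \right)} \right)} = \left(-15 + \frac{12}{10}\right) \frac{38}{21} = \left(-15 + 12 \cdot \frac{1}{10}\right) \frac{38}{21} = \left(-15 + \frac{6}{5}\right) \frac{38}{21} = \left(- \frac{69}{5}\right) \frac{38}{21} = - \frac{874}{35}$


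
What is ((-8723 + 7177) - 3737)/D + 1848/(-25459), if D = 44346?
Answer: -10307205/53762134 ≈ -0.19172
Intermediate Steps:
((-8723 + 7177) - 3737)/D + 1848/(-25459) = ((-8723 + 7177) - 3737)/44346 + 1848/(-25459) = (-1546 - 3737)*(1/44346) + 1848*(-1/25459) = -5283*1/44346 - 264/3637 = -1761/14782 - 264/3637 = -10307205/53762134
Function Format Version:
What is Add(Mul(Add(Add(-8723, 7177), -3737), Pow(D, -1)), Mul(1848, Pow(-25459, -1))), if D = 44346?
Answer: Rational(-10307205, 53762134) ≈ -0.19172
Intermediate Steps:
Add(Mul(Add(Add(-8723, 7177), -3737), Pow(D, -1)), Mul(1848, Pow(-25459, -1))) = Add(Mul(Add(Add(-8723, 7177), -3737), Pow(44346, -1)), Mul(1848, Pow(-25459, -1))) = Add(Mul(Add(-1546, -3737), Rational(1, 44346)), Mul(1848, Rational(-1, 25459))) = Add(Mul(-5283, Rational(1, 44346)), Rational(-264, 3637)) = Add(Rational(-1761, 14782), Rational(-264, 3637)) = Rational(-10307205, 53762134)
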